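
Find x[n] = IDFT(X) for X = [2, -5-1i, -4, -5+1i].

x[n] = (1/4) Σ(k=0 to 3) X[k] · e^(2πikn/4)

Computing each x[n]:
x[0] = -3
x[1] = 2
x[2] = 2
x[3] = 1

x = [-3, 2, 2, 1]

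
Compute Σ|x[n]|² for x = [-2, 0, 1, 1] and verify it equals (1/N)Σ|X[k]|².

Time domain:
Σ|x[n]|² = |-2|² + |0|² + |1|² + |1|² = 6.0000

Frequency domain:
(1/4)Σ|X[k]|² = (1/4)(|0|² + |-3+1i|² + |-2|² + |-3-1i|²) = (1/4)·24.0000 = 6.0000

Both sides agree, confirming Parseval's theorem.

Σ|x[n]|² = (1/N)Σ|X[k]|² = 6.0000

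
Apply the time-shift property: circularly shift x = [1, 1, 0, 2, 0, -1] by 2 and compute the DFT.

Time shift by 2: X_shifted[k] = ω_6^(2k) · X[k]
Shifted x = [0, -1, 1, 1, 0, 2]

DFT(x[n-2]) = [3, -1.0000+1.7321i, 3.4641i, -1, -3.4641i, -1.0000-1.7321i]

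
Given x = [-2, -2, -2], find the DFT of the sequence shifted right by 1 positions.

Time shift by 1: X_shifted[k] = ω_3^(1k) · X[k]
Shifted x = [-2, -2, -2]

DFT(x[n-1]) = [-6, 0, 0]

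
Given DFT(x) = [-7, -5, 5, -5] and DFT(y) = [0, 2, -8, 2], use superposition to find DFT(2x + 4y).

By linearity: DFT(2x + 4y) = 2·DFT(x) + 4·DFT(y)
= 2·[-7, -5, 5, -5] + 4·[0, 2, -8, 2]

Computing element-wise:
Z[0] = 2·(-7) + 4·(0) = -14
Z[1] = 2·(-5) + 4·(2) = -2
Z[2] = 2·(5) + 4·(-8) = -22
Z[3] = 2·(-5) + 4·(2) = -2

DFT(2x + 4y) = 2·X + 4·Y = [-14, -2, -22, -2]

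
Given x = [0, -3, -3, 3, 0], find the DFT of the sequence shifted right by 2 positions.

Time shift by 2: X_shifted[k] = ω_5^(2k) · X[k]
Shifted x = [3, 0, 0, -3, -3]

DFT(x[n-2]) = [-3, 4.5000-4.6165i, 4.5000+1.0898i, 4.5000-1.0898i, 4.5000+4.6165i]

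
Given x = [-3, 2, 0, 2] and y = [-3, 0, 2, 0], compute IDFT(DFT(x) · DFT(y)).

(x ⊛ y)[n] = Σ(m=0 to 3) x[m] · y[(n-m) mod 4]

Computing each output sample:
(x ⊛ y)[0] = 9
(x ⊛ y)[1] = -2
(x ⊛ y)[2] = -6
(x ⊛ y)[3] = -2

x ⊛ y = [9, -2, -6, -2]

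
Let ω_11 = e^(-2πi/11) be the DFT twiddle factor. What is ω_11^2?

ω_11^2 = e^(-2πi·2/11)
= cos(-2π·2/11) + i·sin(-2π·2/11)
= cos(-4π/11) + i·sin(-4π/11)

ω_11^2 = cos(-4π/11) + i·sin(-4π/11) = 0.4154-0.9096i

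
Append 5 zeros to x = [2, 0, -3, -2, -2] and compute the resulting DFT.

Original 5-point DFT: [-5, 5.4271-1.3143i, 2.0729-2.1266i, 2.0729+2.1266i, 5.4271+1.3143i]
Zero-padded 10-point DFT provides frequency interpolation.

DFT_10([x, 0, ...]) = [-5, 3.3090+5.9309i, 5.4271-1.3143i, 2.1910-1.0368i, 2.0729-2.1266i, -1, 2.0729+2.1266i, 2.1910+1.0368i, 5.4271+1.3143i, 3.3090-5.9309i]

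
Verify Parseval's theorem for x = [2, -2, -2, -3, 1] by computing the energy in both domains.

Time domain:
Σ|x[n]|² = |2|² + |-2|² + |-2|² + |-3|² + |1|² = 22.0000

Frequency domain:
(1/5)Σ|X[k]|² = (1/5)(|-4|² + |5.7361+2.2654i|² + |1.2639+2.7144i|² + |1.2639-2.7144i|² + |5.7361-2.2654i|²) = (1/5)·110.0000 = 22.0000

Both sides agree, confirming Parseval's theorem.

Σ|x[n]|² = (1/N)Σ|X[k]|² = 22.0000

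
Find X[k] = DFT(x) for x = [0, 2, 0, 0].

X[k] = Σ(n=0 to 3) x[n] · ω_4^(nk)
where ω_4 = e^(-2πi/4)

Computing each X[k]:
X[0] = 2
X[1] = -2i
X[2] = -2
X[3] = 2i

X = [2, -2i, -2, 2i]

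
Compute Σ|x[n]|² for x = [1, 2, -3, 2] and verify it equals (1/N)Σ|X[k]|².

Time domain:
Σ|x[n]|² = |1|² + |2|² + |-3|² + |2|² = 18.0000

Frequency domain:
(1/4)Σ|X[k]|² = (1/4)(|2|² + |4|² + |-6|² + |4|²) = (1/4)·72.0000 = 18.0000

Both sides agree, confirming Parseval's theorem.

Σ|x[n]|² = (1/N)Σ|X[k]|² = 18.0000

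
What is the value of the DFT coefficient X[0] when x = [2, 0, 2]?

X[0] = Σ(n=0 to 2) x[n] · ω_3^0 = Σ x[n]
= (2) + (0) + (2)

X[0] = 4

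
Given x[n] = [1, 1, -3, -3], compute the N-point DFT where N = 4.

X[k] = Σ(n=0 to 3) x[n] · ω_4^(nk)
where ω_4 = e^(-2πi/4)

Computing each X[k]:
X[0] = -4
X[1] = 4-4i
X[2] = 0
X[3] = 4+4i

X = [-4, 4-4i, 0, 4+4i]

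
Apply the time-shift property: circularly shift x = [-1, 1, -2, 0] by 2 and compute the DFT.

Time shift by 2: X_shifted[k] = ω_4^(2k) · X[k]
Shifted x = [-2, 0, -1, 1]

DFT(x[n-2]) = [-2, -1+1i, -4, -1-1i]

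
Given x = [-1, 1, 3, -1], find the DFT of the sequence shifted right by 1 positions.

Time shift by 1: X_shifted[k] = ω_4^(1k) · X[k]
Shifted x = [-1, -1, 1, 3]

DFT(x[n-1]) = [2, -2+4i, -2, -2-4i]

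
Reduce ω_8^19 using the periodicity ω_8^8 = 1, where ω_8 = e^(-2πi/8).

Since ω_8^8 = 1, powers reduce modulo 8.
19 mod 8 = 3
So ω_8^19 = ω_8^3 = e^(-2πi·3/8)

ω_8^19 = ω_8^3 = -0.7071-0.7071i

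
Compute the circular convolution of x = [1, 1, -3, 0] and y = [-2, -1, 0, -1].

(x ⊛ y)[n] = Σ(m=0 to 3) x[m] · y[(n-m) mod 4]

Computing each output sample:
(x ⊛ y)[0] = -3
(x ⊛ y)[1] = 0
(x ⊛ y)[2] = 5
(x ⊛ y)[3] = 2

x ⊛ y = [-3, 0, 5, 2]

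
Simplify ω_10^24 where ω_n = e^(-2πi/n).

Since ω_10^10 = 1, powers reduce modulo 10.
24 mod 10 = 4
So ω_10^24 = ω_10^4 = e^(-2πi·4/10)

ω_10^24 = ω_10^4 = -0.8090-0.5878i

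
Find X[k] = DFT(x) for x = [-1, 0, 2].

X[k] = Σ(n=0 to 2) x[n] · ω_3^(nk)
where ω_3 = e^(-2πi/3)

Computing each X[k]:
X[0] = 1
X[1] = -2.0000+1.7321i
X[2] = -2.0000-1.7321i

X = [1, -2.0000+1.7321i, -2.0000-1.7321i]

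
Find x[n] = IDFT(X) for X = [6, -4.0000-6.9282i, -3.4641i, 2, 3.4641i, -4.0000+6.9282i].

x[n] = (1/6) Σ(k=0 to 5) X[k] · e^(2πikn/6)

Computing each x[n]:
x[0] = 0
x[1] = 3
x[2] = 3
x[3] = 2
x[4] = 1
x[5] = -3

x = [0, 3, 3, 2, 1, -3]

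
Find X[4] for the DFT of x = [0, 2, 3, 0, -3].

X[4] = Σ(n=0 to 4) x[n] · ω_5^(4n) where ω_5 = e^(-2πi/5)
= (0)·ω_5^0 + (2)·ω_5^4 + (3)·ω_5^8 + (0)·ω_5^12 + (-3)·ω_5^16

X[4] = -2.7361+6.5186i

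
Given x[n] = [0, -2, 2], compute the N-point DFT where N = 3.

X[k] = Σ(n=0 to 2) x[n] · ω_3^(nk)
where ω_3 = e^(-2πi/3)

Computing each X[k]:
X[0] = 0
X[1] = 3.4641i
X[2] = -3.4641i

X = [0, 3.4641i, -3.4641i]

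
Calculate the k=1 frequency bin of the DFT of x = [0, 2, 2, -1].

X[1] = Σ(n=0 to 3) x[n] · ω_4^(1n) where ω_4 = e^(-2πi/4)
= (0)·ω_4^0 + (2)·ω_4^1 + (2)·ω_4^2 + (-1)·ω_4^3

X[1] = -2-3i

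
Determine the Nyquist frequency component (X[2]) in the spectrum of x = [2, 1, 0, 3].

X[2] = Σ(n=0 to 3) x[n] · ω_4^(2n) where ω_4 = e^(-2πi/4)
= (2)·ω_4^0 + (1)·ω_4^2 + (0)·ω_4^4 + (3)·ω_4^6

X[2] = -2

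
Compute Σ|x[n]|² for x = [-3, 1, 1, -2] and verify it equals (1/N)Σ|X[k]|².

Time domain:
Σ|x[n]|² = |-3|² + |1|² + |1|² + |-2|² = 15.0000

Frequency domain:
(1/4)Σ|X[k]|² = (1/4)(|-3|² + |-4-3i|² + |-1|² + |-4+3i|²) = (1/4)·60.0000 = 15.0000

Both sides agree, confirming Parseval's theorem.

Σ|x[n]|² = (1/N)Σ|X[k]|² = 15.0000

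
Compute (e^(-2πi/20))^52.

Since ω_20^20 = 1, powers reduce modulo 20.
52 mod 20 = 12
So ω_20^52 = ω_20^12 = e^(-2πi·12/20)

ω_20^52 = ω_20^12 = -0.8090+0.5878i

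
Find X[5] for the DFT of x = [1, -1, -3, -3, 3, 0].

X[5] = Σ(n=0 to 5) x[n] · ω_6^(5n) where ω_6 = e^(-2πi/6)
= (1)·ω_6^0 + (-1)·ω_6^5 + (-3)·ω_6^10 + (-3)·ω_6^15 + (3)·ω_6^20 + (0)·ω_6^25

X[5] = 3.5000-6.0622i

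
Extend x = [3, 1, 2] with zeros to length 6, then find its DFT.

Original 3-point DFT: [6, 1.5000+0.8660i, 1.5000-0.8660i]
Zero-padded 6-point DFT provides frequency interpolation.

DFT_6([x, 0, ...]) = [6, 2.5000-2.5981i, 1.5000+0.8660i, 4, 1.5000-0.8660i, 2.5000+2.5981i]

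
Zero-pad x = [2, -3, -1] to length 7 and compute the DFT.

Original 3-point DFT: [-2, 4.0000+1.7321i, 4.0000-1.7321i]
Zero-padded 7-point DFT provides frequency interpolation.

DFT_7([x, 0, ...]) = [-2, 0.3521+3.3204i, 3.5685+2.4909i, 4.0794+0.5198i, 4.0794-0.5198i, 3.5685-2.4909i, 0.3521-3.3204i]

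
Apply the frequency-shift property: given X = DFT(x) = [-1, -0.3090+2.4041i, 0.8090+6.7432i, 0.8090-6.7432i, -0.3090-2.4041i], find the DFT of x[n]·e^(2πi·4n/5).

Modulation property: DFT(ω_5^(-4n)·x[n]) = X[(k-4) mod 5], so circularly shift X by 4 positions.

X[k-4] = [-0.3090+2.4041i, 0.8090+6.7432i, 0.8090-6.7432i, -0.3090-2.4041i, -1]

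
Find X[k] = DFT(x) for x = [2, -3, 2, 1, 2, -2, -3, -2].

X[k] = Σ(n=0 to 7) x[n] · ω_8^(nk)
where ω_8 = e^(-2πi/8)

Computing each X[k]:
X[0] = -3
X[1] = -2.8284-6.4142i
X[2] = 5+4i
X[3] = 2.8284+3.5858i
X[4] = 9
X[5] = 2.8284-3.5858i
X[6] = 5-4i
X[7] = -2.8284+6.4142i

X = [-3, -2.8284-6.4142i, 5+4i, 2.8284+3.5858i, 9, 2.8284-3.5858i, 5-4i, -2.8284+6.4142i]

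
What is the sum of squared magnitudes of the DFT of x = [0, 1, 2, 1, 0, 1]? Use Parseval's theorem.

Parseval: Σ|x[n]|² = (1/N)Σ|X[k]|², so Σ|X[k]|² = N·Σ|x[n]|² = 6·7.0000

Σ|X[k]|² = N·Σ|x[n]|² = 6·7.0000 = 42.0000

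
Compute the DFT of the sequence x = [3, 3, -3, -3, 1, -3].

X[k] = Σ(n=0 to 5) x[n] · ω_6^(nk)
where ω_6 = e^(-2πi/6)

Computing each X[k]:
X[0] = -2
X[1] = 7.0000-1.7321i
X[2] = 1.0000-8.6603i
X[3] = 4
X[4] = 1.0000+8.6603i
X[5] = 7.0000+1.7321i

X = [-2, 7.0000-1.7321i, 1.0000-8.6603i, 4, 1.0000+8.6603i, 7.0000+1.7321i]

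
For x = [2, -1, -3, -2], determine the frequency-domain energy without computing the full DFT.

Parseval: Σ|x[n]|² = (1/N)Σ|X[k]|², so Σ|X[k]|² = N·Σ|x[n]|² = 4·18.0000

Σ|X[k]|² = N·Σ|x[n]|² = 4·18.0000 = 72.0000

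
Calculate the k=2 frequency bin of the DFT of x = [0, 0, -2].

X[2] = Σ(n=0 to 2) x[n] · ω_3^(2n) where ω_3 = e^(-2πi/3)
= (0)·ω_3^0 + (0)·ω_3^2 + (-2)·ω_3^4

X[2] = 1.0000+1.7321i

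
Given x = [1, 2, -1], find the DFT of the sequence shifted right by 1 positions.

Time shift by 1: X_shifted[k] = ω_3^(1k) · X[k]
Shifted x = [-1, 1, 2]

DFT(x[n-1]) = [2, -2.5000+0.8660i, -2.5000-0.8660i]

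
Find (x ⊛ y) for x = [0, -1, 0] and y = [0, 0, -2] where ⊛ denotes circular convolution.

(x ⊛ y)[n] = Σ(m=0 to 2) x[m] · y[(n-m) mod 3]

Computing each output sample:
(x ⊛ y)[0] = 2
(x ⊛ y)[1] = 0
(x ⊛ y)[2] = 0

x ⊛ y = [2, 0, 0]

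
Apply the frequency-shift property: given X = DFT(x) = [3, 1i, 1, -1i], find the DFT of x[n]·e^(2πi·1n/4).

Modulation property: DFT(ω_4^(-1n)·x[n]) = X[(k-1) mod 4], so circularly shift X by 1 positions.

X[k-1] = [-1i, 3, 1i, 1]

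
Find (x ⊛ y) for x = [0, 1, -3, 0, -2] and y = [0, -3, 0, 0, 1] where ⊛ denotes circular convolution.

(x ⊛ y)[n] = Σ(m=0 to 4) x[m] · y[(n-m) mod 5]

Computing each output sample:
(x ⊛ y)[0] = 7
(x ⊛ y)[1] = -3
(x ⊛ y)[2] = -3
(x ⊛ y)[3] = 7
(x ⊛ y)[4] = 0

x ⊛ y = [7, -3, -3, 7, 0]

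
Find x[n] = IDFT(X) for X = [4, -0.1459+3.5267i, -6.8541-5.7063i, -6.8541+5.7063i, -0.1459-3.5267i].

x[n] = (1/5) Σ(k=0 to 4) X[k] · e^(2πikn/5)

Computing each x[n]:
x[0] = -2
x[1] = 3
x[2] = -3
x[3] = 3
x[4] = 3

x = [-2, 3, -3, 3, 3]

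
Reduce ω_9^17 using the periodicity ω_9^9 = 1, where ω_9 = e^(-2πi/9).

Since ω_9^9 = 1, powers reduce modulo 9.
17 mod 9 = 8
So ω_9^17 = ω_9^8 = e^(-2πi·8/9)

ω_9^17 = ω_9^8 = 0.7660+0.6428i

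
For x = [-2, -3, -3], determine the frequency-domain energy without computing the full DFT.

Parseval: Σ|x[n]|² = (1/N)Σ|X[k]|², so Σ|X[k]|² = N·Σ|x[n]|² = 3·22.0000

Σ|X[k]|² = N·Σ|x[n]|² = 3·22.0000 = 66.0000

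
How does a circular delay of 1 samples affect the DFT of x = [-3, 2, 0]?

Time shift by 1: X_shifted[k] = ω_3^(1k) · X[k]
Shifted x = [0, -3, 2]

DFT(x[n-1]) = [-1, 0.5000+4.3301i, 0.5000-4.3301i]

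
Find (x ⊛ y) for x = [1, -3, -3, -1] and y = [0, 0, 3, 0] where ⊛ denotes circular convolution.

(x ⊛ y)[n] = Σ(m=0 to 3) x[m] · y[(n-m) mod 4]

Computing each output sample:
(x ⊛ y)[0] = -9
(x ⊛ y)[1] = -3
(x ⊛ y)[2] = 3
(x ⊛ y)[3] = -9

x ⊛ y = [-9, -3, 3, -9]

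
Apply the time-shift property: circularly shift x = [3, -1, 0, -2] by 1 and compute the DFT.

Time shift by 1: X_shifted[k] = ω_4^(1k) · X[k]
Shifted x = [-2, 3, -1, 0]

DFT(x[n-1]) = [0, -1-3i, -6, -1+3i]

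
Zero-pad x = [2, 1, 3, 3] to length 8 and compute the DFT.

Original 4-point DFT: [9, -1+2i, 1, -1-2i]
Zero-padded 8-point DFT provides frequency interpolation.

DFT_8([x, 0, ...]) = [9, 0.5858-5.8284i, -1+2i, 3.4142+0.1716i, 1, 3.4142-0.1716i, -1-2i, 0.5858+5.8284i]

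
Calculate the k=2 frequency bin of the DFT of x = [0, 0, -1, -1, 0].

X[2] = Σ(n=0 to 4) x[n] · ω_5^(2n) where ω_5 = e^(-2πi/5)
= (0)·ω_5^0 + (0)·ω_5^2 + (-1)·ω_5^4 + (-1)·ω_5^6 + (0)·ω_5^8

X[2] = -0.6180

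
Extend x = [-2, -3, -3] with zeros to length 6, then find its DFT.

Original 3-point DFT: [-8, 1, 1]
Zero-padded 6-point DFT provides frequency interpolation.

DFT_6([x, 0, ...]) = [-8, -2.0000+5.1962i, 1, -2, 1, -2.0000-5.1962i]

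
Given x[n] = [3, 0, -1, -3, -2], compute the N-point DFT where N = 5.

X[k] = Σ(n=0 to 4) x[n] · ω_5^(nk)
where ω_5 = e^(-2πi/5)

Computing each X[k]:
X[0] = -3
X[1] = 5.6180-3.0777i
X[2] = 3.3820+0.7265i
X[3] = 3.3820-0.7265i
X[4] = 5.6180+3.0777i

X = [-3, 5.6180-3.0777i, 3.3820+0.7265i, 3.3820-0.7265i, 5.6180+3.0777i]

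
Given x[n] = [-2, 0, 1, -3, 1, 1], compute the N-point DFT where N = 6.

X[k] = Σ(n=0 to 5) x[n] · ω_6^(nk)
where ω_6 = e^(-2πi/6)

Computing each X[k]:
X[0] = -2
X[1] = 0.5000+0.8660i
X[2] = -6.5000+0.8660i
X[3] = 2
X[4] = -6.5000-0.8660i
X[5] = 0.5000-0.8660i

X = [-2, 0.5000+0.8660i, -6.5000+0.8660i, 2, -6.5000-0.8660i, 0.5000-0.8660i]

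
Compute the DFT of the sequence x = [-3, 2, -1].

X[k] = Σ(n=0 to 2) x[n] · ω_3^(nk)
where ω_3 = e^(-2πi/3)

Computing each X[k]:
X[0] = -2
X[1] = -3.5000-2.5981i
X[2] = -3.5000+2.5981i

X = [-2, -3.5000-2.5981i, -3.5000+2.5981i]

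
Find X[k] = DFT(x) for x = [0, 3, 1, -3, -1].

X[k] = Σ(n=0 to 4) x[n] · ω_5^(nk)
where ω_5 = e^(-2πi/5)

Computing each X[k]:
X[0] = 0
X[1] = 2.2361-6.1554i
X[2] = -2.2361+1.4531i
X[3] = -2.2361-1.4531i
X[4] = 2.2361+6.1554i

X = [0, 2.2361-6.1554i, -2.2361+1.4531i, -2.2361-1.4531i, 2.2361+6.1554i]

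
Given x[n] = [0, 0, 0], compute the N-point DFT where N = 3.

X[k] = Σ(n=0 to 2) x[n] · ω_3^(nk)
where ω_3 = e^(-2πi/3)

Computing each X[k]:
X[0] = 0
X[1] = 0
X[2] = 0

X = [0, 0, 0]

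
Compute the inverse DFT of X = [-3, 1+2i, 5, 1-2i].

x[n] = (1/4) Σ(k=0 to 3) X[k] · e^(2πikn/4)

Computing each x[n]:
x[0] = 1
x[1] = -3
x[2] = 0
x[3] = -1

x = [1, -3, 0, -1]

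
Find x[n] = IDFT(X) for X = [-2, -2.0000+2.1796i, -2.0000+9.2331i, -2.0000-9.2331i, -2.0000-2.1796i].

x[n] = (1/5) Σ(k=0 to 4) X[k] · e^(2πikn/5)

Computing each x[n]:
x[0] = -2
x[1] = -3
x[2] = 3
x[3] = -3
x[4] = 3

x = [-2, -3, 3, -3, 3]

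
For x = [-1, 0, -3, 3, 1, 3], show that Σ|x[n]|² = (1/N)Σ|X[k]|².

Time domain:
Σ|x[n]|² = |-1|² + |0|² + |-3|² + |3|² + |1|² + |3|² = 29.0000

Frequency domain:
(1/6)Σ|X[k]|² = (1/6)(|3|² + |-1.5000+6.0622i|² + |1.5000-0.8660i|² + |-9|² + |1.5000+0.8660i|² + |-1.5000-6.0622i|²) = (1/6)·174.0000 = 29.0000

Both sides agree, confirming Parseval's theorem.

Σ|x[n]|² = (1/N)Σ|X[k]|² = 29.0000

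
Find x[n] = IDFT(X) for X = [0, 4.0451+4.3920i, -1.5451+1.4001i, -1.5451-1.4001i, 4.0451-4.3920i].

x[n] = (1/5) Σ(k=0 to 4) X[k] · e^(2πikn/5)

Computing each x[n]:
x[0] = 1
x[1] = -1
x[2] = -2
x[3] = -1
x[4] = 3

x = [1, -1, -2, -1, 3]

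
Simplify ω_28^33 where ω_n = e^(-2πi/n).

Since ω_28^28 = 1, powers reduce modulo 28.
33 mod 28 = 5
So ω_28^33 = ω_28^5 = e^(-2πi·5/28)

ω_28^33 = ω_28^5 = 0.4339-0.9010i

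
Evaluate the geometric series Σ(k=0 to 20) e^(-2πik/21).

Sum of all nth roots of unity equals 0 for n > 1 (geometric series with r ≠ 1).

0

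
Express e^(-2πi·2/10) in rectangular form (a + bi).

ω_10^2 = e^(-2πi·2/10)
= cos(-2π·2/10) + i·sin(-2π·2/10)
= cos(-4π/10) + i·sin(-4π/10)

ω_10^2 = cos(-4π/10) + i·sin(-4π/10) = 0.3090-0.9511i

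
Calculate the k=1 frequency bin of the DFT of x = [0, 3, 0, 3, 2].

X[1] = Σ(n=0 to 4) x[n] · ω_5^(1n) where ω_5 = e^(-2πi/5)
= (0)·ω_5^0 + (3)·ω_5^1 + (0)·ω_5^2 + (3)·ω_5^3 + (2)·ω_5^4

X[1] = -0.8820+0.8123i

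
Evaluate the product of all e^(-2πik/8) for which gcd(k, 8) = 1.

The primitive 8th roots of unity are ω_8^k for k coprime to 8: k ∈ {1, 3, 5, 7}
Their product equals the constant term of the cyclotomic polynomial Φ_8(x) up to sign.
For n ≥ 3, the product of all primitive nth roots of unity is 1. (For n=1 it is 1; for n=2 it is -1.)

1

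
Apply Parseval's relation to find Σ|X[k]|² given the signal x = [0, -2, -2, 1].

Parseval: Σ|x[n]|² = (1/N)Σ|X[k]|², so Σ|X[k]|² = N·Σ|x[n]|² = 4·9.0000

Σ|X[k]|² = N·Σ|x[n]|² = 4·9.0000 = 36.0000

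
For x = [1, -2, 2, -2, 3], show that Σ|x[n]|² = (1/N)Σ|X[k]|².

Time domain:
Σ|x[n]|² = |1|² + |-2|² + |2|² + |-2|² + |3|² = 22.0000

Frequency domain:
(1/5)Σ|X[k]|² = (1/5)(|2|² + |1.3090+2.4041i|² + |0.1910+6.7432i|² + |0.1910-6.7432i|² + |1.3090-2.4041i|²) = (1/5)·110.0000 = 22.0000

Both sides agree, confirming Parseval's theorem.

Σ|x[n]|² = (1/N)Σ|X[k]|² = 22.0000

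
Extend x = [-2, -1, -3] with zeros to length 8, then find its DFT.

Original 3-point DFT: [-6, -1.7321i, 1.7321i]
Zero-padded 8-point DFT provides frequency interpolation.

DFT_8([x, 0, ...]) = [-6, -2.7071+3.7071i, 1+1i, -1.2929-2.2929i, -4, -1.2929+2.2929i, 1-1i, -2.7071-3.7071i]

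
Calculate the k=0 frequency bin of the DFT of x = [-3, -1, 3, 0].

X[0] = Σ(n=0 to 3) x[n] · ω_4^0 = Σ x[n]
= (-3) + (-1) + (3) + (0)

X[0] = -1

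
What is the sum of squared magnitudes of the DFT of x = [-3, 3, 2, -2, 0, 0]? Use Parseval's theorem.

Parseval: Σ|x[n]|² = (1/N)Σ|X[k]|², so Σ|X[k]|² = N·Σ|x[n]|² = 6·26.0000

Σ|X[k]|² = N·Σ|x[n]|² = 6·26.0000 = 156.0000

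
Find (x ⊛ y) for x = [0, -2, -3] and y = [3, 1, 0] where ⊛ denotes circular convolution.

(x ⊛ y)[n] = Σ(m=0 to 2) x[m] · y[(n-m) mod 3]

Computing each output sample:
(x ⊛ y)[0] = -3
(x ⊛ y)[1] = -6
(x ⊛ y)[2] = -11

x ⊛ y = [-3, -6, -11]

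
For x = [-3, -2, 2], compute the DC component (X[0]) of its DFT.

X[0] = Σ(n=0 to 2) x[n] · ω_3^0 = Σ x[n]
= (-3) + (-2) + (2)

X[0] = -3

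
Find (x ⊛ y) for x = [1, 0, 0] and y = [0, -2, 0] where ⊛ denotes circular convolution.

(x ⊛ y)[n] = Σ(m=0 to 2) x[m] · y[(n-m) mod 3]

Computing each output sample:
(x ⊛ y)[0] = 0
(x ⊛ y)[1] = -2
(x ⊛ y)[2] = 0

x ⊛ y = [0, -2, 0]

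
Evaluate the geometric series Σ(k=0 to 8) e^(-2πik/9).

Sum of all nth roots of unity equals 0 for n > 1 (geometric series with r ≠ 1).

0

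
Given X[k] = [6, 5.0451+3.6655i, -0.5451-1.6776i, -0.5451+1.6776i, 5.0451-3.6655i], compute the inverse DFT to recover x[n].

x[n] = (1/5) Σ(k=0 to 4) X[k] · e^(2πikn/5)

Computing each x[n]:
x[0] = 3
x[1] = 1
x[2] = -2
x[3] = 1
x[4] = 3

x = [3, 1, -2, 1, 3]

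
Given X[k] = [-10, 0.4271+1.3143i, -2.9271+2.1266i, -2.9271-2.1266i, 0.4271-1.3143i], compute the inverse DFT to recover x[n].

x[n] = (1/5) Σ(k=0 to 4) X[k] · e^(2πikn/5)

Computing each x[n]:
x[0] = -3
x[1] = -2
x[2] = -2
x[3] = -3
x[4] = 0

x = [-3, -2, -2, -3, 0]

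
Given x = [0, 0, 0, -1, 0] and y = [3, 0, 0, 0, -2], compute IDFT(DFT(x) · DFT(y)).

(x ⊛ y)[n] = Σ(m=0 to 4) x[m] · y[(n-m) mod 5]

Computing each output sample:
(x ⊛ y)[0] = 0
(x ⊛ y)[1] = 0
(x ⊛ y)[2] = 2
(x ⊛ y)[3] = -3
(x ⊛ y)[4] = 0

x ⊛ y = [0, 0, 2, -3, 0]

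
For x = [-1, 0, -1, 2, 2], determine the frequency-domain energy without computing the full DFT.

Parseval: Σ|x[n]|² = (1/N)Σ|X[k]|², so Σ|X[k]|² = N·Σ|x[n]|² = 5·10.0000

Σ|X[k]|² = N·Σ|x[n]|² = 5·10.0000 = 50.0000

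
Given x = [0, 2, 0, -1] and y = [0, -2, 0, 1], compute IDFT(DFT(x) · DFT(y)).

(x ⊛ y)[n] = Σ(m=0 to 3) x[m] · y[(n-m) mod 4]

Computing each output sample:
(x ⊛ y)[0] = 4
(x ⊛ y)[1] = 0
(x ⊛ y)[2] = -5
(x ⊛ y)[3] = 0

x ⊛ y = [4, 0, -5, 0]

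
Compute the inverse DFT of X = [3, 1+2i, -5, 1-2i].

x[n] = (1/4) Σ(k=0 to 3) X[k] · e^(2πikn/4)

Computing each x[n]:
x[0] = 0
x[1] = 1
x[2] = -1
x[3] = 3

x = [0, 1, -1, 3]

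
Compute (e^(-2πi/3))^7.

Since ω_3^3 = 1, powers reduce modulo 3.
7 mod 3 = 1
So ω_3^7 = ω_3^1 = e^(-2πi·1/3)

ω_3^7 = ω_3^1 = -0.5000-0.8660i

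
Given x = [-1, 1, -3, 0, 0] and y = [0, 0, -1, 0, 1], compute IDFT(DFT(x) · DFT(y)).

(x ⊛ y)[n] = Σ(m=0 to 4) x[m] · y[(n-m) mod 5]

Computing each output sample:
(x ⊛ y)[0] = 1
(x ⊛ y)[1] = -3
(x ⊛ y)[2] = 1
(x ⊛ y)[3] = -1
(x ⊛ y)[4] = 2

x ⊛ y = [1, -3, 1, -1, 2]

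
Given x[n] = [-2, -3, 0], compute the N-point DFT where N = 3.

X[k] = Σ(n=0 to 2) x[n] · ω_3^(nk)
where ω_3 = e^(-2πi/3)

Computing each X[k]:
X[0] = -5
X[1] = -0.5000+2.5981i
X[2] = -0.5000-2.5981i

X = [-5, -0.5000+2.5981i, -0.5000-2.5981i]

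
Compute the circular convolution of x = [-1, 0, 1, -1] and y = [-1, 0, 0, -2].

(x ⊛ y)[n] = Σ(m=0 to 3) x[m] · y[(n-m) mod 4]

Computing each output sample:
(x ⊛ y)[0] = 1
(x ⊛ y)[1] = -2
(x ⊛ y)[2] = 1
(x ⊛ y)[3] = 3

x ⊛ y = [1, -2, 1, 3]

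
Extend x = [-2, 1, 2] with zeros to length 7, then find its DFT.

Original 3-point DFT: [1, -3.5000+0.8660i, -3.5000-0.8660i]
Zero-padded 7-point DFT provides frequency interpolation.

DFT_7([x, 0, ...]) = [1, -1.8216-2.7317i, -4.0245-0.1072i, -1.6540+1.1298i, -1.6540-1.1298i, -4.0245+0.1072i, -1.8216+2.7317i]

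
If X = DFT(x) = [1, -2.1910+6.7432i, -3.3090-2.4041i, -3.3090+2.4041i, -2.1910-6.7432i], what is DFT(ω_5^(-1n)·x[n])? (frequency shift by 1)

Modulation property: DFT(ω_5^(-1n)·x[n]) = X[(k-1) mod 5], so circularly shift X by 1 positions.

X[k-1] = [-2.1910-6.7432i, 1, -2.1910+6.7432i, -3.3090-2.4041i, -3.3090+2.4041i]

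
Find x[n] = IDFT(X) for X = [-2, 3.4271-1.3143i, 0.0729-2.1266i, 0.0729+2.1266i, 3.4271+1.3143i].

x[n] = (1/5) Σ(k=0 to 4) X[k] · e^(2πikn/5)

Computing each x[n]:
x[0] = 1
x[1] = 1
x[2] = -2
x[3] = -1
x[4] = -1

x = [1, 1, -2, -1, -1]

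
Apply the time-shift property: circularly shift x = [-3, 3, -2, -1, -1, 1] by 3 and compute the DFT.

Time shift by 3: X_shifted[k] = ω_6^(3k) · X[k]
Shifted x = [-1, -1, 1, -3, 3, -2]

DFT(x[n-3]) = [-3, -1.5000+0.8660i, -4.5000-2.5981i, 9, -4.5000+2.5981i, -1.5000-0.8660i]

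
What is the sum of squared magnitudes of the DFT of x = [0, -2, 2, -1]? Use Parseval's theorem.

Parseval: Σ|x[n]|² = (1/N)Σ|X[k]|², so Σ|X[k]|² = N·Σ|x[n]|² = 4·9.0000

Σ|X[k]|² = N·Σ|x[n]|² = 4·9.0000 = 36.0000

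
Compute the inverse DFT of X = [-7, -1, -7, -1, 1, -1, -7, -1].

x[n] = (1/8) Σ(k=0 to 7) X[k] · e^(2πikn/8)

Computing each x[n]:
x[0] = -3
x[1] = -1
x[2] = 1
x[3] = -1
x[4] = -2
x[5] = -1
x[6] = 1
x[7] = -1

x = [-3, -1, 1, -1, -2, -1, 1, -1]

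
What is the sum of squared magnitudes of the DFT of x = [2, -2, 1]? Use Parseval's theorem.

Parseval: Σ|x[n]|² = (1/N)Σ|X[k]|², so Σ|X[k]|² = N·Σ|x[n]|² = 3·9.0000

Σ|X[k]|² = N·Σ|x[n]|² = 3·9.0000 = 27.0000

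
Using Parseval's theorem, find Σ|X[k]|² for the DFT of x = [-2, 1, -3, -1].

Parseval: Σ|x[n]|² = (1/N)Σ|X[k]|², so Σ|X[k]|² = N·Σ|x[n]|² = 4·15.0000

Σ|X[k]|² = N·Σ|x[n]|² = 4·15.0000 = 60.0000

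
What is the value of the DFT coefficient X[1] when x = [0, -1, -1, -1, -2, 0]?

X[1] = Σ(n=0 to 5) x[n] · ω_6^(1n) where ω_6 = e^(-2πi/6)
= (0)·ω_6^0 + (-1)·ω_6^1 + (-1)·ω_6^2 + (-1)·ω_6^3 + (-2)·ω_6^4 + (0)·ω_6^5

X[1] = 2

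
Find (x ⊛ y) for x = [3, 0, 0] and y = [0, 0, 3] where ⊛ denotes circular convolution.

(x ⊛ y)[n] = Σ(m=0 to 2) x[m] · y[(n-m) mod 3]

Computing each output sample:
(x ⊛ y)[0] = 0
(x ⊛ y)[1] = 0
(x ⊛ y)[2] = 9

x ⊛ y = [0, 0, 9]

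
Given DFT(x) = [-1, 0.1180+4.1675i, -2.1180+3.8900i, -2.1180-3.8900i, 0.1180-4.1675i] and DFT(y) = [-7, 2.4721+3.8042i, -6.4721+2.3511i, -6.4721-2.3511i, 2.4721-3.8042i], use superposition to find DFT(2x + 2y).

By linearity: DFT(2x + 2y) = 2·DFT(x) + 2·DFT(y)
= 2·[-1, 0.1180+4.1675i, -2.1180+3.8900i, -2.1180-3.8900i, 0.1180-4.1675i] + 2·[-7, 2.4721+3.8042i, -6.4721+2.3511i, -6.4721-2.3511i, 2.4721-3.8042i]

Computing element-wise:
Z[0] = 2·(-1) + 2·(-7) = -16
Z[1] = 2·(0.1180+4.1675i) + 2·(2.4721+3.8042i) = 5.1802+15.9434i
Z[2] = 2·(-2.1180+3.8900i) + 2·(-6.4721+2.3511i) = -17.1802+12.4822i
Z[3] = 2·(-2.1180-3.8900i) + 2·(-6.4721-2.3511i) = -17.1802-12.4822i
Z[4] = 2·(0.1180-4.1675i) + 2·(2.4721-3.8042i) = 5.1802-15.9434i

DFT(2x + 2y) = 2·X + 2·Y = [-16, 5.1802+15.9434i, -17.1802+12.4822i, -17.1802-12.4822i, 5.1802-15.9434i]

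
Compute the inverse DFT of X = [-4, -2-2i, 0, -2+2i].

x[n] = (1/4) Σ(k=0 to 3) X[k] · e^(2πikn/4)

Computing each x[n]:
x[0] = -2
x[1] = 0
x[2] = 0
x[3] = -2

x = [-2, 0, 0, -2]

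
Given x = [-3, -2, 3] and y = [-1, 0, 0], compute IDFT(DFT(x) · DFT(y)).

(x ⊛ y)[n] = Σ(m=0 to 2) x[m] · y[(n-m) mod 3]

Computing each output sample:
(x ⊛ y)[0] = 3
(x ⊛ y)[1] = 2
(x ⊛ y)[2] = -3

x ⊛ y = [3, 2, -3]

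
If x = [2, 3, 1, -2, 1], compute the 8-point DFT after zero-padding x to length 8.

Original 5-point DFT: [5, 4.0451-3.6655i, -1.5451+1.6776i, -1.5451-1.6776i, 4.0451+3.6655i]
Zero-padded 8-point DFT provides frequency interpolation.

DFT_8([x, 0, ...]) = [5, 4.5355-1.7071i, 2-5i, -2.5355+0.2929i, 3, -2.5355-0.2929i, 2+5i, 4.5355+1.7071i]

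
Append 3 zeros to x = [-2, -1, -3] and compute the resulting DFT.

Original 3-point DFT: [-6, -1.7321i, 1.7321i]
Zero-padded 6-point DFT provides frequency interpolation.

DFT_6([x, 0, ...]) = [-6, -1.0000+3.4641i, -1.7321i, -4, 1.7321i, -1.0000-3.4641i]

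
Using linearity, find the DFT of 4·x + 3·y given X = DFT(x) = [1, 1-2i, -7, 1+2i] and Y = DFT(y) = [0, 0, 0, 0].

By linearity: DFT(4x + 3y) = 4·DFT(x) + 3·DFT(y)
= 4·[1, 1-2i, -7, 1+2i] + 3·[0, 0, 0, 0]

Computing element-wise:
Z[0] = 4·(1) + 3·(0) = 4
Z[1] = 4·(1-2i) + 3·(0) = 4-8i
Z[2] = 4·(-7) + 3·(0) = -28
Z[3] = 4·(1+2i) + 3·(0) = 4+8i

DFT(4x + 3y) = 4·X + 3·Y = [4, 4-8i, -28, 4+8i]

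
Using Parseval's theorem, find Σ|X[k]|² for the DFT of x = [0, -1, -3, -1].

Parseval: Σ|x[n]|² = (1/N)Σ|X[k]|², so Σ|X[k]|² = N·Σ|x[n]|² = 4·11.0000

Σ|X[k]|² = N·Σ|x[n]|² = 4·11.0000 = 44.0000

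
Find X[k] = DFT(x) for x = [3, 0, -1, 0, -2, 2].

X[k] = Σ(n=0 to 5) x[n] · ω_6^(nk)
where ω_6 = e^(-2πi/6)

Computing each X[k]:
X[0] = 2
X[1] = 5.5000+0.8660i
X[2] = 3.5000+2.5981i
X[3] = -2
X[4] = 3.5000-2.5981i
X[5] = 5.5000-0.8660i

X = [2, 5.5000+0.8660i, 3.5000+2.5981i, -2, 3.5000-2.5981i, 5.5000-0.8660i]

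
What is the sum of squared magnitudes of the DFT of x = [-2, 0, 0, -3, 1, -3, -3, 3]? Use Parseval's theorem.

Parseval: Σ|x[n]|² = (1/N)Σ|X[k]|², so Σ|X[k]|² = N·Σ|x[n]|² = 8·41.0000

Σ|X[k]|² = N·Σ|x[n]|² = 8·41.0000 = 328.0000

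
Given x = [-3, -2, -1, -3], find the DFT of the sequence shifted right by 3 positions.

Time shift by 3: X_shifted[k] = ω_4^(3k) · X[k]
Shifted x = [-2, -1, -3, -3]

DFT(x[n-3]) = [-9, 1-2i, -1, 1+2i]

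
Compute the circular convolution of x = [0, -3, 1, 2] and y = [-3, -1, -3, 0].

(x ⊛ y)[n] = Σ(m=0 to 3) x[m] · y[(n-m) mod 4]

Computing each output sample:
(x ⊛ y)[0] = -5
(x ⊛ y)[1] = 3
(x ⊛ y)[2] = 0
(x ⊛ y)[3] = 2

x ⊛ y = [-5, 3, 0, 2]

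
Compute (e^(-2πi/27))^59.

Since ω_27^27 = 1, powers reduce modulo 27.
59 mod 27 = 5
So ω_27^59 = ω_27^5 = e^(-2πi·5/27)

ω_27^59 = ω_27^5 = 0.3961-0.9182i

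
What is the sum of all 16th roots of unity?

Sum of all nth roots of unity equals 0 for n > 1 (geometric series with r ≠ 1).

0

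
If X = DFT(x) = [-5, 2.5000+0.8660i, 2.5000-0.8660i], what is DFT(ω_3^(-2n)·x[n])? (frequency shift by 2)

Modulation property: DFT(ω_3^(-2n)·x[n]) = X[(k-2) mod 3], so circularly shift X by 2 positions.

X[k-2] = [2.5000+0.8660i, 2.5000-0.8660i, -5]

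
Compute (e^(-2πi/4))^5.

Since ω_4^4 = 1, powers reduce modulo 4.
5 mod 4 = 1
So ω_4^5 = ω_4^1 = e^(-2πi·1/4)

ω_4^5 = ω_4^1 = -1i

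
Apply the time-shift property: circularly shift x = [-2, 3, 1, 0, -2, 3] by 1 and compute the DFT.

Time shift by 1: X_shifted[k] = ω_6^(1k) · X[k]
Shifted x = [3, -2, 3, 1, 0, -2]

DFT(x[n-1]) = [3, -1.5000-2.5981i, 4.5000+2.5981i, 9, 4.5000-2.5981i, -1.5000+2.5981i]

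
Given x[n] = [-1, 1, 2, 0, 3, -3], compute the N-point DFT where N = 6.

X[k] = Σ(n=0 to 5) x[n] · ω_6^(nk)
where ω_6 = e^(-2πi/6)

Computing each X[k]:
X[0] = 2
X[1] = -4.5000-2.5981i
X[2] = -2.5000-4.3301i
X[3] = 6
X[4] = -2.5000+4.3301i
X[5] = -4.5000+2.5981i

X = [2, -4.5000-2.5981i, -2.5000-4.3301i, 6, -2.5000+4.3301i, -4.5000+2.5981i]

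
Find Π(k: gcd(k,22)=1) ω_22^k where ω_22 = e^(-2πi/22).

The primitive 22nd roots of unity are ω_22^k for k coprime to 22: k ∈ {1, 3, 5, 7, 9, 13, 15, 17, 19, 21}
Their product equals the constant term of the cyclotomic polynomial Φ_22(x) up to sign.
For n ≥ 3, the product of all primitive nth roots of unity is 1. (For n=1 it is 1; for n=2 it is -1.)

1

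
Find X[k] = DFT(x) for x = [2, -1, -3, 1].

X[k] = Σ(n=0 to 3) x[n] · ω_4^(nk)
where ω_4 = e^(-2πi/4)

Computing each X[k]:
X[0] = -1
X[1] = 5+2i
X[2] = -1
X[3] = 5-2i

X = [-1, 5+2i, -1, 5-2i]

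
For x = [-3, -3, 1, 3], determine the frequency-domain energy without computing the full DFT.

Parseval: Σ|x[n]|² = (1/N)Σ|X[k]|², so Σ|X[k]|² = N·Σ|x[n]|² = 4·28.0000

Σ|X[k]|² = N·Σ|x[n]|² = 4·28.0000 = 112.0000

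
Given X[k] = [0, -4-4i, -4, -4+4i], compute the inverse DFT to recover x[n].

x[n] = (1/4) Σ(k=0 to 3) X[k] · e^(2πikn/4)

Computing each x[n]:
x[0] = -3
x[1] = 3
x[2] = 1
x[3] = -1

x = [-3, 3, 1, -1]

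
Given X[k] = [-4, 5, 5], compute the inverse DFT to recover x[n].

x[n] = (1/3) Σ(k=0 to 2) X[k] · e^(2πikn/3)

Computing each x[n]:
x[0] = 2
x[1] = -3
x[2] = -3

x = [2, -3, -3]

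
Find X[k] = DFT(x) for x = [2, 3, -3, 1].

X[k] = Σ(n=0 to 3) x[n] · ω_4^(nk)
where ω_4 = e^(-2πi/4)

Computing each X[k]:
X[0] = 3
X[1] = 5-2i
X[2] = -5
X[3] = 5+2i

X = [3, 5-2i, -5, 5+2i]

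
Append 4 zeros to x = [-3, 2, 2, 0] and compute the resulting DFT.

Original 4-point DFT: [1, -5-2i, -3, -5+2i]
Zero-padded 8-point DFT provides frequency interpolation.

DFT_8([x, 0, ...]) = [1, -1.5858-3.4142i, -5-2i, -4.4142+0.5858i, -3, -4.4142-0.5858i, -5+2i, -1.5858+3.4142i]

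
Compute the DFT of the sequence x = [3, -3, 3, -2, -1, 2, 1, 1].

X[k] = Σ(n=0 to 7) x[n] · ω_8^(nk)
where ω_8 = e^(-2πi/8)

Computing each X[k]:
X[0] = 4
X[1] = 2.5858+3.6569i
X[2] = -2
X[3] = 5.4142+7.6569i
X[4] = 8
X[5] = 5.4142-7.6569i
X[6] = -2
X[7] = 2.5858-3.6569i

X = [4, 2.5858+3.6569i, -2, 5.4142+7.6569i, 8, 5.4142-7.6569i, -2, 2.5858-3.6569i]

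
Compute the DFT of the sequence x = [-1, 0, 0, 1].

X[k] = Σ(n=0 to 3) x[n] · ω_4^(nk)
where ω_4 = e^(-2πi/4)

Computing each X[k]:
X[0] = 0
X[1] = -1+1i
X[2] = -2
X[3] = -1-1i

X = [0, -1+1i, -2, -1-1i]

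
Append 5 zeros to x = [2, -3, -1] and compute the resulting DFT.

Original 3-point DFT: [-2, 4.0000+1.7321i, 4.0000-1.7321i]
Zero-padded 8-point DFT provides frequency interpolation.

DFT_8([x, 0, ...]) = [-2, -0.1213+3.1213i, 3+3i, 4.1213+1.1213i, 4, 4.1213-1.1213i, 3-3i, -0.1213-3.1213i]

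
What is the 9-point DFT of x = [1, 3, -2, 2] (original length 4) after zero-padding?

Original 4-point DFT: [4, 3-1i, -6, 3+1i]
Zero-padded 9-point DFT provides frequency interpolation.

DFT_9([x, 0, ...]) = [4, 1.9508-1.6908i, 2.4003-0.5383i, 2.5000-4.3301i, -4.3512-4.0437i, -4.3512+4.0437i, 2.5000+4.3301i, 2.4003+0.5383i, 1.9508+1.6908i]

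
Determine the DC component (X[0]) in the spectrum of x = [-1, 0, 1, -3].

X[0] = Σ(n=0 to 3) x[n] · ω_4^0 = Σ x[n]
= (-1) + (0) + (1) + (-3)

X[0] = -3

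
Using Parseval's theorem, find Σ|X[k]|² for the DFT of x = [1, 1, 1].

Parseval: Σ|x[n]|² = (1/N)Σ|X[k]|², so Σ|X[k]|² = N·Σ|x[n]|² = 3·3.0000

Σ|X[k]|² = N·Σ|x[n]|² = 3·3.0000 = 9.0000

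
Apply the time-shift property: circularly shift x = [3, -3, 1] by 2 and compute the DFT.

Time shift by 2: X_shifted[k] = ω_3^(2k) · X[k]
Shifted x = [-3, 1, 3]

DFT(x[n-2]) = [1, -5.0000+1.7321i, -5.0000-1.7321i]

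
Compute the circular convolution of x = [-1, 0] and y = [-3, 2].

(x ⊛ y)[n] = Σ(m=0 to 1) x[m] · y[(n-m) mod 2]

Computing each output sample:
(x ⊛ y)[0] = 3
(x ⊛ y)[1] = -2

x ⊛ y = [3, -2]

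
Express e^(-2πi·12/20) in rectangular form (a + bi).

ω_20^12 = e^(-2πi·12/20)
= cos(-2π·12/20) + i·sin(-2π·12/20)
= cos(-24π/20) + i·sin(-24π/20)

ω_20^12 = cos(-24π/20) + i·sin(-24π/20) = -0.8090+0.5878i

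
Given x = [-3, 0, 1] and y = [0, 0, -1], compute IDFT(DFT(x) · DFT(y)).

(x ⊛ y)[n] = Σ(m=0 to 2) x[m] · y[(n-m) mod 3]

Computing each output sample:
(x ⊛ y)[0] = 0
(x ⊛ y)[1] = -1
(x ⊛ y)[2] = 3

x ⊛ y = [0, -1, 3]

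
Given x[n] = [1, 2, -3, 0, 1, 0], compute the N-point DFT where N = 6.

X[k] = Σ(n=0 to 5) x[n] · ω_6^(nk)
where ω_6 = e^(-2πi/6)

Computing each X[k]:
X[0] = 1
X[1] = 3.0000+1.7321i
X[2] = 1.0000-5.1962i
X[3] = -3
X[4] = 1.0000+5.1962i
X[5] = 3.0000-1.7321i

X = [1, 3.0000+1.7321i, 1.0000-5.1962i, -3, 1.0000+5.1962i, 3.0000-1.7321i]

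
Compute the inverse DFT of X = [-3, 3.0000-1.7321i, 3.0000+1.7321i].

x[n] = (1/3) Σ(k=0 to 2) X[k] · e^(2πikn/3)

Computing each x[n]:
x[0] = 1
x[1] = -1
x[2] = -3

x = [1, -1, -3]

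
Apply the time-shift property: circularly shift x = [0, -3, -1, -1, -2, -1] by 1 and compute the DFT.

Time shift by 1: X_shifted[k] = ω_6^(1k) · X[k]
Shifted x = [-1, 0, -3, -1, -1, -2]

DFT(x[n-1]) = [-8, 1, 1.0000-3.4641i, -2, 1.0000+3.4641i, 1]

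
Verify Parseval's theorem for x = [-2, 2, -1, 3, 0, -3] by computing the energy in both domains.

Time domain:
Σ|x[n]|² = |-2|² + |2|² + |-1|² + |3|² + |0|² + |-3|² = 27.0000

Frequency domain:
(1/6)Σ|X[k]|² = (1/6)(|-1|² + |-5.0000-3.4641i|² + |2.0000-5.1962i|² + |-5|² + |2.0000+5.1962i|² + |-5.0000+3.4641i|²) = (1/6)·162.0000 = 27.0000

Both sides agree, confirming Parseval's theorem.

Σ|x[n]|² = (1/N)Σ|X[k]|² = 27.0000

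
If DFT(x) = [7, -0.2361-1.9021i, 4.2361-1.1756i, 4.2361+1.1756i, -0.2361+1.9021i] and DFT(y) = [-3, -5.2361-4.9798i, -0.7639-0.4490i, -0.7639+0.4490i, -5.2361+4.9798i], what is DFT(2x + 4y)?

By linearity: DFT(2x + 4y) = 2·DFT(x) + 4·DFT(y)
= 2·[7, -0.2361-1.9021i, 4.2361-1.1756i, 4.2361+1.1756i, -0.2361+1.9021i] + 4·[-3, -5.2361-4.9798i, -0.7639-0.4490i, -0.7639+0.4490i, -5.2361+4.9798i]

Computing element-wise:
Z[0] = 2·(7) + 4·(-3) = 2
Z[1] = 2·(-0.2361-1.9021i) + 4·(-5.2361-4.9798i) = -21.4166-23.7234i
Z[2] = 2·(4.2361-1.1756i) + 4·(-0.7639-0.4490i) = 5.4166-4.1472i
Z[3] = 2·(4.2361+1.1756i) + 4·(-0.7639+0.4490i) = 5.4166+4.1472i
Z[4] = 2·(-0.2361+1.9021i) + 4·(-5.2361+4.9798i) = -21.4166+23.7234i

DFT(2x + 4y) = 2·X + 4·Y = [2, -21.4166-23.7234i, 5.4166-4.1472i, 5.4166+4.1472i, -21.4166+23.7234i]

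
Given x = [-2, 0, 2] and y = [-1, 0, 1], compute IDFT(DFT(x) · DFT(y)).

(x ⊛ y)[n] = Σ(m=0 to 2) x[m] · y[(n-m) mod 3]

Computing each output sample:
(x ⊛ y)[0] = 2
(x ⊛ y)[1] = 2
(x ⊛ y)[2] = -4

x ⊛ y = [2, 2, -4]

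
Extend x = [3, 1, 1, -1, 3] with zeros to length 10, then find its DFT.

Original 5-point DFT: [7, 4.2361+0.7265i, -0.2361+3.0777i, -0.2361-3.0777i, 4.2361-0.7265i]
Zero-padded 10-point DFT provides frequency interpolation.

DFT_10([x, 0, ...]) = [7, 2.0000-2.3511i, 4.2361+0.7265i, 2.0000-3.8042i, -0.2361+3.0777i, 7, -0.2361-3.0777i, 2.0000+3.8042i, 4.2361-0.7265i, 2.0000+2.3511i]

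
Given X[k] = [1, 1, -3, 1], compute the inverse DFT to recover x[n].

x[n] = (1/4) Σ(k=0 to 3) X[k] · e^(2πikn/4)

Computing each x[n]:
x[0] = 0
x[1] = 1
x[2] = -1
x[3] = 1

x = [0, 1, -1, 1]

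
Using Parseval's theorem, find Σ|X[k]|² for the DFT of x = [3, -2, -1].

Parseval: Σ|x[n]|² = (1/N)Σ|X[k]|², so Σ|X[k]|² = N·Σ|x[n]|² = 3·14.0000

Σ|X[k]|² = N·Σ|x[n]|² = 3·14.0000 = 42.0000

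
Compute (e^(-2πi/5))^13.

Since ω_5^5 = 1, powers reduce modulo 5.
13 mod 5 = 3
So ω_5^13 = ω_5^3 = e^(-2πi·3/5)

ω_5^13 = ω_5^3 = -0.8090+0.5878i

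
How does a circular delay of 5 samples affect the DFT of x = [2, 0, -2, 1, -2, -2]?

Time shift by 5: X_shifted[k] = ω_6^(5k) · X[k]
Shifted x = [0, -2, 1, -2, -2, 2]

DFT(x[n-5]) = [-3, 2.5000+0.8660i, -1.5000+6.0622i, 1, -1.5000-6.0622i, 2.5000-0.8660i]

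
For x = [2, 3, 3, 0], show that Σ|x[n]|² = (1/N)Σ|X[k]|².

Time domain:
Σ|x[n]|² = |2|² + |3|² + |3|² + |0|² = 22.0000

Frequency domain:
(1/4)Σ|X[k]|² = (1/4)(|8|² + |-1-3i|² + |2|² + |-1+3i|²) = (1/4)·88.0000 = 22.0000

Both sides agree, confirming Parseval's theorem.

Σ|x[n]|² = (1/N)Σ|X[k]|² = 22.0000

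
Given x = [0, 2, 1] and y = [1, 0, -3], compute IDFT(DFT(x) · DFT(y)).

(x ⊛ y)[n] = Σ(m=0 to 2) x[m] · y[(n-m) mod 3]

Computing each output sample:
(x ⊛ y)[0] = -6
(x ⊛ y)[1] = -1
(x ⊛ y)[2] = 1

x ⊛ y = [-6, -1, 1]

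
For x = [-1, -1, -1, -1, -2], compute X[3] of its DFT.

X[3] = Σ(n=0 to 4) x[n] · ω_5^(3n) where ω_5 = e^(-2πi/5)
= (-1)·ω_5^0 + (-1)·ω_5^3 + (-1)·ω_5^6 + (-1)·ω_5^9 + (-2)·ω_5^12

X[3] = 0.8090+0.5878i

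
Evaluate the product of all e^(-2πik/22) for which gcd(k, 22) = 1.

The primitive 22nd roots of unity are ω_22^k for k coprime to 22: k ∈ {1, 3, 5, 7, 9, 13, 15, 17, 19, 21}
Their product equals the constant term of the cyclotomic polynomial Φ_22(x) up to sign.
For n ≥ 3, the product of all primitive nth roots of unity is 1. (For n=1 it is 1; for n=2 it is -1.)

1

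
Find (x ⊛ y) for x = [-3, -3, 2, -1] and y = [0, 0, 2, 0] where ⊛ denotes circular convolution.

(x ⊛ y)[n] = Σ(m=0 to 3) x[m] · y[(n-m) mod 4]

Computing each output sample:
(x ⊛ y)[0] = 4
(x ⊛ y)[1] = -2
(x ⊛ y)[2] = -6
(x ⊛ y)[3] = -6

x ⊛ y = [4, -2, -6, -6]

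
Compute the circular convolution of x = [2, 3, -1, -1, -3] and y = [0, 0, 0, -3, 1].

(x ⊛ y)[n] = Σ(m=0 to 4) x[m] · y[(n-m) mod 5]

Computing each output sample:
(x ⊛ y)[0] = 6
(x ⊛ y)[1] = 2
(x ⊛ y)[2] = 8
(x ⊛ y)[3] = -9
(x ⊛ y)[4] = -7

x ⊛ y = [6, 2, 8, -9, -7]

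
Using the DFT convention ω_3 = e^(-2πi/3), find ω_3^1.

ω_3^1 = e^(-2πi·1/3)
= cos(-2π·1/3) + i·sin(-2π·1/3)
= cos(-2π/3) + i·sin(-2π/3)

ω_3^1 = cos(-2π/3) + i·sin(-2π/3) = -0.5000-0.8660i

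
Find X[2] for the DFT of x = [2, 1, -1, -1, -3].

X[2] = Σ(n=0 to 4) x[n] · ω_5^(2n) where ω_5 = e^(-2πi/5)
= (2)·ω_5^0 + (1)·ω_5^2 + (-1)·ω_5^4 + (-1)·ω_5^6 + (-3)·ω_5^8

X[2] = 3.0000-2.3511i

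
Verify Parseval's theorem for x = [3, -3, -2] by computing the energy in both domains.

Time domain:
Σ|x[n]|² = |3|² + |-3|² + |-2|² = 22.0000

Frequency domain:
(1/3)Σ|X[k]|² = (1/3)(|-2|² + |5.5000+0.8660i|² + |5.5000-0.8660i|²) = (1/3)·66.0000 = 22.0000

Both sides agree, confirming Parseval's theorem.

Σ|x[n]|² = (1/N)Σ|X[k]|² = 22.0000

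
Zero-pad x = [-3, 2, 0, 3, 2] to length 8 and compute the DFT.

Original 5-point DFT: [4, -4.1910+1.7634i, -5.3090-2.8532i, -5.3090+2.8532i, -4.1910-1.7634i]
Zero-padded 8-point DFT provides frequency interpolation.

DFT_8([x, 0, ...]) = [4, -5.7071-3.5355i, -1+1i, -4.2929-3.5355i, -6, -4.2929+3.5355i, -1-1i, -5.7071+3.5355i]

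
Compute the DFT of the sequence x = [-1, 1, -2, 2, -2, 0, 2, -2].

X[k] = Σ(n=0 to 7) x[n] · ω_8^(nk)
where ω_8 = e^(-2πi/8)

Computing each X[k]:
X[0] = -2
X[1] = -1.1213+0.4645i
X[2] = -3-1i
X[3] = 3.1213-7.5355i
X[4] = -4
X[5] = 3.1213+7.5355i
X[6] = -3+1i
X[7] = -1.1213-0.4645i

X = [-2, -1.1213+0.4645i, -3-1i, 3.1213-7.5355i, -4, 3.1213+7.5355i, -3+1i, -1.1213-0.4645i]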